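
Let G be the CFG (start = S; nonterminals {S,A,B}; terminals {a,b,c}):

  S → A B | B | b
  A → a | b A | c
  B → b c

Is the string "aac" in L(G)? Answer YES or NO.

CNF form of G:
  S -> A B | T0 T1 | b
  A -> T0 A | a | c
  B -> T0 T1
  T0 -> b
  T1 -> c

CYK table (by increasing span):
  cell(0,0) a: {A}
  cell(1,1) a: {A}
  cell(2,2) c: {A,T1}  orig:{A}
  cell(0,1) aa: ∅
  cell(1,2) ac: ∅
  cell(0,2) aac: ∅

S ∉ T[0,2] ⇒ NO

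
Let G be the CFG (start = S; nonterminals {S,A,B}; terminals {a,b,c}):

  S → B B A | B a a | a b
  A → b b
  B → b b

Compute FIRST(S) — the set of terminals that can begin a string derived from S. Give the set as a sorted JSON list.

FIRST sets, iterate to fixpoint:
pass 1:
  A via A→b b: +{b}
  B via B→b b: +{b}
  S via S→B B A: +{b}
  S via S→a b: +{a}
  FIRST(S)={a,b}  FIRST(A)={b}  FIRST(B)={b}
pass 2: (no change)
  FIRST(S)={a,b}  FIRST(A)={b}  FIRST(B)={b}

FIRST(S) = ["a", "b"]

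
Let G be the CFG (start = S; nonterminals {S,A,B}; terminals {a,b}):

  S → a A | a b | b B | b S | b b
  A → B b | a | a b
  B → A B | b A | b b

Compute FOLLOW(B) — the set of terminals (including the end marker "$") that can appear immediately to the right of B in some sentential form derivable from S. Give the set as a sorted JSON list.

FIRST iteration:
round 1:
  A via A→a: +{a}
  B via B→A B: +{a}
  B via B→b A: +{b}
  S via S→a A: +{a}
  S via S→b B: +{b}
  S: {a,b}  A: {a}  B: {a,b}
round 2:
  A via A→B b: +{b}
  S: {a,b}  A: {a,b}  B: {a,b}
round 3: done
  S: {a,b}  A: {a,b}  B: {a,b}

FOLLOW iteration:
FOLLOW(S) := {$}
pass 1:
  A→B b: FOLLOW(B) ⊇ FIRST(b) = {b}; new: +{b}
  B→A B: FOLLOW(A) ⊇ FIRST(B) = {a,b}; new: +{a,b}
  S→a A: FOLLOW(A) ⊇ FOLLOW(S) ⊇ {$}; new: +{$}
  S→b B: FOLLOW(B) ⊇ FOLLOW(S) ⊇ {$}; new: +{$}
  FOLLOW(S)={$}  FOLLOW(A)={$,a,b}  FOLLOW(B)={$,b}
pass 2: — fixpoint
  FOLLOW(S)={$}  FOLLOW(A)={$,a,b}  FOLLOW(B)={$,b}

FOLLOW(B) = ["$", "b"]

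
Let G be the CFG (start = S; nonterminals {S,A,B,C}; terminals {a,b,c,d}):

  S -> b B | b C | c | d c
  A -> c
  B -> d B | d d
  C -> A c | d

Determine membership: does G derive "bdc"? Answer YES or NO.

CNF form of G:
  S -> T0 T1 | T2 B | T2 C | c
  A -> c
  B -> T0 B | T0 T0
  C -> A T1 | d
  T0 -> d
  T1 -> c
  T2 -> b

CYK table (by increasing span):
  T[0,0] 'b' = {T2}  orig:{}
  T[1,1] 'd' = {C,T0}  orig:{C}
  T[2,2] 'c' = {A,S,T1}  orig:{A,S}
  T[0,1] 'bd' = {S}
  T[1,2] 'dc' = {S}
  T[0,2] 'bdc' = ∅

S ∉ T[0,2] ⇒ NO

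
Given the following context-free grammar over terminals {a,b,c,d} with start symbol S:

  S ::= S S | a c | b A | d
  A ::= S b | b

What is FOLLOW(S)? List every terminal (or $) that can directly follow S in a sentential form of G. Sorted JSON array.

FIRST iteration:
pass 1:
  A via A→b: +{b}
  S via S→a c: +{a}
  S via S→b A: +{b}
  S via S→d: +{d}
  S: {a,b,d}  A: {b}
pass 2:
  A via A→S b: +{a,d}
  S: {a,b,d}  A: {a,b,d}
pass 3: (no change)
  S: {a,b,d}  A: {a,b,d}

FOLLOW sets:
FOLLOW(S) := {$}
[1]
  A→S b: FOLLOW(S) ⊇ FIRST(b) = {b}; new: +{b}
  S→S S: FOLLOW(S) ⊇ FIRST(S) = {a,b,d}; new: +{a,d}
  S→b A: FOLLOW(A) ⊇ FOLLOW(S) ⊇ {$,a,b,d}; new: +{$,a,b,d}
  FOLLOW(S)={$,a,b,d}  FOLLOW(A)={$,a,b,d}
[2] (no change)
  FOLLOW(S)={$,a,b,d}  FOLLOW(A)={$,a,b,d}

FOLLOW(S) = ["$", "a", "b", "d"]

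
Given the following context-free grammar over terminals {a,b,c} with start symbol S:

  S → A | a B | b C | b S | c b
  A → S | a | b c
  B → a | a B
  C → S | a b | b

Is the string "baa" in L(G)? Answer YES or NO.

CNF form of G:
  S -> T0 B | T1 C | T1 S | T1 T2 | T2 T1 | a
  A -> T0 B | T1 C | T1 S | T1 T2 | T2 T1 | a
  B -> T0 B | a
  C -> T0 B | T0 T1 | T1 C | T1 S | T1 T2 | T2 T1 | a | b
  T0 -> a
  T1 -> b
  T2 -> c

CYK table (by increasing span):
  T[0,0] 'b' = {C,T1}  orig:{C}
  T[1,1] 'a' = {A,B,C,S,T0}  orig:{A,B,C,S}
  T[2,2] 'a' = {A,B,C,S,T0}  orig:{A,B,C,S}
  T[0,1] 'ba' = {A,C,S}
  T[1,2] 'aa' = {A,B,C,S}
  T[0,2] 'baa' = {A,C,S}

S ∈ T[0,2] ⇒ YES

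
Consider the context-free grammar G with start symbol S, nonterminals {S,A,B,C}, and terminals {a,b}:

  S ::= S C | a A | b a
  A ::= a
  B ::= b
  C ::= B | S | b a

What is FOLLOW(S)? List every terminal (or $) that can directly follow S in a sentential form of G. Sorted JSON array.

FIRST sets, iterate to fixpoint:
iter 1:
  A via A→a: +{a}
  B via B→b: +{b}
  C via C→B: +{b}
  S via S→a A: +{a}
  S via S→b a: +{b}
  FIRST[S]={a,b}  FIRST[A]={a}  FIRST[B]={b}  FIRST[C]={b}
iter 2:
  C via C→S: +{a}
  FIRST[S]={a,b}  FIRST[A]={a}  FIRST[B]={b}  FIRST[C]={a,b}
iter 3: done
  FIRST[S]={a,b}  FIRST[A]={a}  FIRST[B]={b}  FIRST[C]={a,b}

FOLLOW sets:
seed FOLLOW(S) with $
[1]
  S→S C: FOLLOW(S) ⊇ FIRST(C) = {a,b}; new: +{a,b}
  S→S C: FOLLOW(C) ⊇ FOLLOW(S) ⊇ {$,a,b}; new: +{$,a,b}
  S→a A: FOLLOW(A) ⊇ FOLLOW(S) ⊇ {$,a,b}; new: +{$,a,b}
  FOLLOW(S)={$,a,b}  FOLLOW(A)={$,a,b}  FOLLOW(B)={}  FOLLOW(C)={$,a,b}
[2]
  C→B: FOLLOW(B) ⊇ FOLLOW(C) ⊇ {$,a,b}; new: +{$,a,b}
  FOLLOW(S)={$,a,b}  FOLLOW(A)={$,a,b}  FOLLOW(B)={$,a,b}  FOLLOW(C)={$,a,b}
[3] — fixpoint
  FOLLOW(S)={$,a,b}  FOLLOW(A)={$,a,b}  FOLLOW(B)={$,a,b}  FOLLOW(C)={$,a,b}

FOLLOW(S) = ["$", "a", "b"]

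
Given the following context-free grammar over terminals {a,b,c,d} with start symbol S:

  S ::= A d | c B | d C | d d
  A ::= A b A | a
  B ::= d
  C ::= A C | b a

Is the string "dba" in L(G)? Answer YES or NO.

CNF form of G:
  S -> A T2 | T2 C | T2 T2 | T3 B
  A -> A X4 | a
  B -> d
  C -> A C | T0 T1
  T0 -> b
  T1 -> a
  T2 -> d
  T3 -> c
  X4 -> T0 A

CYK fill:
  T[0,0] 'd' = {B,T2}  orig:{B}
  T[1,1] 'b' = {T0}  orig:{}
  T[2,2] 'a' = {A,T1}  orig:{A}
  T[0,1] 'db' = ∅
  T[1,2] 'ba' = {C,X4}  orig:{C}
  T[0,2] 'dba' = {S}

S ∈ T[0,2] ⇒ YES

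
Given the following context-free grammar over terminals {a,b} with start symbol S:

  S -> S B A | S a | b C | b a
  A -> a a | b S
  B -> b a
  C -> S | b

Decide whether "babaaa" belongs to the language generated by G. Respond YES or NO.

CNF form of G:
  S -> S T0 | S X3 | T1 C | T1 T0
  A -> T0 T0 | T1 S
  B -> T1 T0
  C -> S T0 | S X2 | T1 C | T1 T0 | b
  T0 -> a
  T1 -> b
  X2 -> B A
  X3 -> B A

Fill CYK table bottom-up:
  T[0,0] 'b' = {C,T1}  orig:{C}
  T[1,1] 'a' = {T0}  orig:{}
  T[2,2] 'b' = {C,T1}  orig:{C}
  T[3,3] 'a' = {T0}  orig:{}
  T[4,4] 'a' = {T0}  orig:{}
  T[5,5] 'a' = {T0}  orig:{}
  T[0,1] 'ba' = {B,C,S}
  T[1,2] 'ab' = ∅
  T[2,3] 'ba' = {B,C,S}
  T[3,4] 'aa' = {A}
  T[4,5] 'aa' = {A}
  T[0,2] 'bab' = ∅
  T[1,3] 'aba' = ∅
  T[2,4] 'baa' = {C,S}
  T[3,5] 'aaa' = ∅
  T[0,3] 'baba' = ∅
  T[1,4] 'abaa' = ∅
  T[2,5] 'baaa' = {C,S,X2,X3}  orig:{C,S}
  T[0,4] 'babaa' = ∅
  T[1,5] 'abaaa' = ∅
  T[0,5] 'babaaa' = {C,S}

S ∈ T[0,5] ⇒ YES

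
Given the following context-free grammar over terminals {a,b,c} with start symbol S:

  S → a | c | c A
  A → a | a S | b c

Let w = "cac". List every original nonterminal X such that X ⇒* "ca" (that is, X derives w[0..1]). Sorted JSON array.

CNF form of G:
  S -> T2 A | a | c
  A -> T0 S | T1 T2 | a
  T0 -> a
  T1 -> b
  T2 -> c

CYK table (by increasing span) — only the sub-triangle for w[0..1]:
  [0..0]={S,T2}  "c"  orig:{S}
  [1..1]={A,S,T0}  "a"  orig:{A,S}
  [0..1]={S}  "ca"

Original NTs in T[0,1] deriving "ca": ["S"]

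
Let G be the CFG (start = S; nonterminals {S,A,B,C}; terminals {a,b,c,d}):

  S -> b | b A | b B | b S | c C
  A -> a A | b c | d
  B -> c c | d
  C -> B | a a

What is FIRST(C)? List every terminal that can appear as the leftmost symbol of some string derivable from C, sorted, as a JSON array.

FIRST sets, iterate to fixpoint:
iter 1:
  A via A→a A: +{a}
  A via A→b c: +{b}
  A via A→d: +{d}
  B via B→c c: +{c}
  B via B→d: +{d}
  C via C→B: +{c,d}
  C via C→a a: +{a}
  S via S→b: +{b}
  S via S→c C: +{c}
  FIRST(S)={b,c}  FIRST(A)={a,b,d}  FIRST(B)={c,d}  FIRST(C)={a,c,d}
iter 2: (no change)
  FIRST(S)={b,c}  FIRST(A)={a,b,d}  FIRST(B)={c,d}  FIRST(C)={a,c,d}

FIRST(C) = ["a", "c", "d"]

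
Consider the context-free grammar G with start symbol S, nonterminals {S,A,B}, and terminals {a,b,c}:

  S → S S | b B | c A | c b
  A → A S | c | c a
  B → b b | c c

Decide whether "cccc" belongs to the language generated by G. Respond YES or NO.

CNF form of G:
  S -> S S | T0 A | T0 T2 | T2 B
  A -> A S | T0 T1 | c
  B -> T0 T0 | T2 T2
  T0 -> c
  T1 -> a
  T2 -> b

CYK fill:
  T[0,0] 'c' = {A,T0}  orig:{A}
  T[1,1] 'c' = {A,T0}  orig:{A}
  T[2,2] 'c' = {A,T0}  orig:{A}
  T[3,3] 'c' = {A,T0}  orig:{A}
  T[0,1] 'cc' = {B,S}
  T[1,2] 'cc' = {B,S}
  T[2,3] 'cc' = {B,S}
  T[0,2] 'ccc' = {A}
  T[1,3] 'ccc' = {A}
  T[0,3] 'cccc' = {S}

S ∈ T[0,3] ⇒ YES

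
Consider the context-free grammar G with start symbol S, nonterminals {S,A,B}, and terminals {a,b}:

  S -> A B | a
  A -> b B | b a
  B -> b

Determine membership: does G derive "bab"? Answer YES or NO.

Convert to CNF:
  S -> A B | a
  A -> T0 B | T0 T1
  B -> b
  T0 -> b
  T1 -> a

CYK fill:
  T[0,0] 'b' = {B,T0}  orig:{B}
  T[1,1] 'a' = {S,T1}  orig:{S}
  T[2,2] 'b' = {B,T0}  orig:{B}
  T[0,1] 'ba' = {A}
  T[1,2] 'ab' = ∅
  T[0,2] 'bab' = {S}

S ∈ T[0,2] ⇒ YES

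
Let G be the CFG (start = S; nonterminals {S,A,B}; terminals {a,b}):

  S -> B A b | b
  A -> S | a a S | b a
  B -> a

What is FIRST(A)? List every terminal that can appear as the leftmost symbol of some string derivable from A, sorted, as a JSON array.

Compute FIRST by fixpoint:
round 1:
  A via A→a a S: +{a}
  A via A→b a: +{b}
  B via B→a: +{a}
  S via S→B A b: +{a}
  S via S→b: +{b}
  FIRST(S)={a,b}  FIRST(A)={a,b}  FIRST(B)={a}
round 2: (no change)
  FIRST(S)={a,b}  FIRST(A)={a,b}  FIRST(B)={a}

FIRST(A) = ["a", "b"]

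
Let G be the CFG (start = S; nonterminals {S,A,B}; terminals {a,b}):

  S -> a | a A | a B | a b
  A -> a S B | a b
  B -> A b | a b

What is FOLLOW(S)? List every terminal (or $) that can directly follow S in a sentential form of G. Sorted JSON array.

Compute FIRST by fixpoint:
pass 1:
  A via A→a S B: +{a}
  B via B→A b: +{a}
  S via S→a: +{a}
  S: {a}  A: {a}  B: {a}
pass 2: (stable)
  S: {a}  A: {a}  B: {a}

FOLLOW sets:
FOLLOW(S) := {$}
iter 1:
  A→a S B: FOLLOW(S) ⊇ FIRST(B) = {a}; new: +{a}
  B→A b: FOLLOW(A) ⊇ FIRST(b) = {b}; new: +{b}
  S→a A: FOLLOW(A) ⊇ FOLLOW(S) ⊇ {$,a}; new: +{$,a}
  S→a B: FOLLOW(B) ⊇ FOLLOW(S) ⊇ {$,a}; new: +{$,a}
  S: {$,a}  A: {$,a,b}  B: {$,a}
iter 2:
  A→a S B: FOLLOW(B) ⊇ FOLLOW(A) ⊇ {$,a,b}; new: +{b}
  S: {$,a}  A: {$,a,b}  B: {$,a,b}
iter 3: (no change)
  S: {$,a}  A: {$,a,b}  B: {$,a,b}

FOLLOW(S) = ["$", "a"]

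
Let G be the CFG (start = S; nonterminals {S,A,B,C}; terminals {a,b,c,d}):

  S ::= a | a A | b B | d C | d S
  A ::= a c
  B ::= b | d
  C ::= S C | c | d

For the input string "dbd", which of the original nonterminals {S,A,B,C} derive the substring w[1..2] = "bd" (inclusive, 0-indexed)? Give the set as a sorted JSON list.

CNF form of G:
  S -> T0 A | T2 B | T3 C | T3 S | a
  A -> T0 T1
  B -> b | d
  C -> S C | c | d
  T0 -> a
  T1 -> c
  T2 -> b
  T3 -> d

CYK fill, restricted to cells inside w[1..2]:
  T[1,1] 'b' = {B,T2}  orig:{B}
  T[2,2] 'd' = {B,C,T3}  orig:{B,C}
  T[1,2] 'bd' = {S}

Original NTs in T[1,2] deriving "bd": ["S"]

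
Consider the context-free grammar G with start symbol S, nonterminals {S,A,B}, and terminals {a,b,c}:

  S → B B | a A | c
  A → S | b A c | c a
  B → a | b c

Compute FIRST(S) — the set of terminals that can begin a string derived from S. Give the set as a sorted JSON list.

FIRST iteration:
[1]
  A via A→b A c: +{b}
  A via A→c a: +{c}
  B via B→a: +{a}
  B via B→b c: +{b}
  S via S→B B: +{a,b}
  S via S→c: +{c}
  FIRST[S]={a,b,c}  FIRST[A]={b,c}  FIRST[B]={a,b}
[2]
  A via A→S: +{a}
  FIRST[S]={a,b,c}  FIRST[A]={a,b,c}  FIRST[B]={a,b}
[3] (stable)
  FIRST[S]={a,b,c}  FIRST[A]={a,b,c}  FIRST[B]={a,b}

FIRST(S) = ["a", "b", "c"]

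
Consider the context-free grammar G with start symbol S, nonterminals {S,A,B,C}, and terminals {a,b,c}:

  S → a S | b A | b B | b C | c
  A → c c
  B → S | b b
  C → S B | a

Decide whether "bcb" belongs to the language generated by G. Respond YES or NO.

CNF form of G:
  S -> T1 S | T2 A | T2 B | T2 C | c
  A -> T0 T0
  B -> T1 S | T2 A | T2 B | T2 C | T2 T2 | c
  C -> S B | a
  T0 -> c
  T1 -> a
  T2 -> b

CYK fill:
  T[0,0] 'b' = {T2}  orig:{}
  T[1,1] 'c' = {B,S,T0}  orig:{B,S}
  T[2,2] 'b' = {T2}  orig:{}
  T[0,1] 'bc' = {B,S}
  T[1,2] 'cb' = ∅
  T[0,2] 'bcb' = ∅

S ∉ T[0,2] ⇒ NO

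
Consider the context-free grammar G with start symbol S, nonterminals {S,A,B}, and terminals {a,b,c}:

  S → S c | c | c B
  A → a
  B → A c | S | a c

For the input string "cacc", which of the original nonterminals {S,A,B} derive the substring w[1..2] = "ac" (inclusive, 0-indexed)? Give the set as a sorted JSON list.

CNF form of G:
  S -> S T0 | T0 B | c
  A -> a
  B -> A T0 | S T0 | T0 B | T1 T0 | c
  T0 -> c
  T1 -> a

CYK table (by increasing span), restricted to cells inside w[1..2]:
  cell(1,1) a: {A,T1}  orig:{A}
  cell(2,2) c: {B,S,T0}  orig:{B,S}
  cell(1,2) ac: {B}

Original NTs in T[1,2] deriving "ac": ["B"]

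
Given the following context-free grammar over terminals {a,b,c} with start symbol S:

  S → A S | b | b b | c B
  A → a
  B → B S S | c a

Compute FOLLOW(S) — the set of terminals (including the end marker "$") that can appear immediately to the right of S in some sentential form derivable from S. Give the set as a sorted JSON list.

Compute FIRST by fixpoint:
[1]
  A via A→a: +{a}
  B via B→c a: +{c}
  S via S→A S: +{a}
  S via S→b: +{b}
  S via S→c B: +{c}
  FIRST(S)={a,b,c}  FIRST(A)={a}  FIRST(B)={c}
[2] (stable)
  FIRST(S)={a,b,c}  FIRST(A)={a}  FIRST(B)={c}

FOLLOW iteration:
initialize: $ ∈ FOLLOW(S)
pass 1:
  B→B S S: FOLLOW(B) ⊇ FIRST(S) = {a,b,c}; new: +{a,b,c}
  B→B S S: FOLLOW(S) ⊇ FIRST(S) = {a,b,c}; new: +{a,b,c}
  S→A S: FOLLOW(A) ⊇ FIRST(S) = {a,b,c}; new: +{a,b,c}
  S→c B: FOLLOW(B) ⊇ FOLLOW(S) ⊇ {$,a,b,c}; new: +{$}
  FOLLOW[S]={$,a,b,c}  FOLLOW[A]={a,b,c}  FOLLOW[B]={$,a,b,c}
pass 2: (no change)
  FOLLOW[S]={$,a,b,c}  FOLLOW[A]={a,b,c}  FOLLOW[B]={$,a,b,c}

FOLLOW(S) = ["$", "a", "b", "c"]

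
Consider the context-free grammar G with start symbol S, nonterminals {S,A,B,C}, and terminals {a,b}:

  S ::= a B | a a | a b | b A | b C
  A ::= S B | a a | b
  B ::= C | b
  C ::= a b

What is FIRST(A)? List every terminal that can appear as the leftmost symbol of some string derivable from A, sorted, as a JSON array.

Compute FIRST by fixpoint:
round 1:
  A via A→a a: +{a}
  A via A→b: +{b}
  B via B→b: +{b}
  C via C→a b: +{a}
  S via S→a B: +{a}
  S via S→b A: +{b}
  S: {a,b}  A: {a,b}  B: {b}  C: {a}
round 2:
  B via B→C: +{a}
  S: {a,b}  A: {a,b}  B: {a,b}  C: {a}
round 3: — fixpoint
  S: {a,b}  A: {a,b}  B: {a,b}  C: {a}

FIRST(A) = ["a", "b"]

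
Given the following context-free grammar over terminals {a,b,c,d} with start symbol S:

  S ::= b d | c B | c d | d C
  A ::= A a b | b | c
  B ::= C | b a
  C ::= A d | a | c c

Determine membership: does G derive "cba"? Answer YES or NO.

CNF form of G:
  S -> T1 T2 | T2 C | T3 B | T3 T2
  A -> A X4 | b | c
  B -> A T2 | T1 T0 | T3 T3 | a
  C -> A T2 | T3 T3 | a
  T0 -> a
  T1 -> b
  T2 -> d
  T3 -> c
  X4 -> T0 T1

Fill CYK table bottom-up:
  [0..0]={A,T3}  "c"  orig:{A}
  [1..1]={A,T1}  "b"  orig:{A}
  [2..2]={B,C,T0}  "a"  orig:{B,C}
  [0..1]=∅  "cb"
  [1..2]={B}  "ba"
  [0..2]={S}  "cba"

S ∈ T[0,2] ⇒ YES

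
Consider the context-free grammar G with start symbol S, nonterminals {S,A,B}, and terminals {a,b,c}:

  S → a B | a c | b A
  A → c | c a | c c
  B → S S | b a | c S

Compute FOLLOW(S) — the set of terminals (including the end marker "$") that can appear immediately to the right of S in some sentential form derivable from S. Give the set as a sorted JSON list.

Compute FIRST by fixpoint:
[1]
  A via A→c: +{c}
  B via B→b a: +{b}
  B via B→c S: +{c}
  S via S→a B: +{a}
  S via S→b A: +{b}
  FIRST(S)={a,b}  FIRST(A)={c}  FIRST(B)={b,c}
[2]
  B via B→S S: +{a}
  FIRST(S)={a,b}  FIRST(A)={c}  FIRST(B)={a,b,c}
[3] — fixpoint
  FIRST(S)={a,b}  FIRST(A)={c}  FIRST(B)={a,b,c}

FOLLOW sets:
FOLLOW(S) := {$}
round 1:
  B→S S: FOLLOW(S) ⊇ FIRST(S) = {a,b}; new: +{a,b}
  S→a B: FOLLOW(B) ⊇ FOLLOW(S) ⊇ {$,a,b}; new: +{$,a,b}
  S→b A: FOLLOW(A) ⊇ FOLLOW(S) ⊇ {$,a,b}; new: +{$,a,b}
  FOLLOW[S]={$,a,b}  FOLLOW[A]={$,a,b}  FOLLOW[B]={$,a,b}
round 2: (stable)
  FOLLOW[S]={$,a,b}  FOLLOW[A]={$,a,b}  FOLLOW[B]={$,a,b}

FOLLOW(S) = ["$", "a", "b"]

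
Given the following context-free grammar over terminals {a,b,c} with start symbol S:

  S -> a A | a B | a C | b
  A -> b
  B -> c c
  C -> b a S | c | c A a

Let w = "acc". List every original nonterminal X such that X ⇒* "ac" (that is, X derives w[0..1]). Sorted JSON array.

Convert to CNF:
  S -> T2 A | T2 B | T2 C | b
  A -> b
  B -> T0 T0
  C -> T0 X4 | T1 X3 | c
  T0 -> c
  T1 -> b
  T2 -> a
  X3 -> T2 S
  X4 -> A T2

CYK table (by increasing span) — only the sub-triangle for w[0..1]:
  cell(0,0) a: {T2}  orig:{}
  cell(1,1) c: {C,T0}  orig:{C}
  cell(0,1) ac: {S}

Original NTs in T[0,1] deriving "ac": ["S"]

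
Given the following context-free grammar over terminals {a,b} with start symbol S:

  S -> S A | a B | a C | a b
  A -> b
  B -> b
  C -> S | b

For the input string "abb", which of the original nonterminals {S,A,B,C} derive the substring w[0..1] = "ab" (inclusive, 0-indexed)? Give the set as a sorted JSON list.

CNF form of G:
  S -> S A | T0 B | T0 C | T0 T1
  A -> b
  B -> b
  C -> S A | T0 B | T0 C | T0 T1 | b
  T0 -> a
  T1 -> b

Fill CYK table bottom-up — only the sub-triangle for w[0..1]:
  cell(0,0) a: {T0}  orig:{}
  cell(1,1) b: {A,B,C,T1}  orig:{A,B,C}
  cell(0,1) ab: {C,S}

Original NTs in T[0,1] deriving "ab": ["C", "S"]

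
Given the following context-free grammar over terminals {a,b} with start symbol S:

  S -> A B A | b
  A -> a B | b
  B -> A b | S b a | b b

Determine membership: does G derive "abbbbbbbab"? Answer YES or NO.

CNF form of G:
  S -> A X3 | b
  A -> T0 B | b
  B -> A T1 | S X2 | T1 T1
  T0 -> a
  T1 -> b
  X2 -> T1 T0
  X3 -> B A

Fill CYK table bottom-up:
  [0..0]={T0}  "a"  orig:{}
  [1..1]={A,S,T1}  "b"  orig:{A,S}
  [2..2]={A,S,T1}  "b"  orig:{A,S}
  [3..3]={A,S,T1}  "b"  orig:{A,S}
  [4..4]={A,S,T1}  "b"  orig:{A,S}
  [5..5]={A,S,T1}  "b"  orig:{A,S}
  [6..6]={A,S,T1}  "b"  orig:{A,S}
  [7..7]={A,S,T1}  "b"  orig:{A,S}
  [8..8]={T0}  "a"  orig:{}
  [9..9]={A,S,T1}  "b"  orig:{A,S}
  [0..1]=∅  "ab"
  [1..2]={B}  "bb"
  [2..3]={B}  "bb"
  [3..4]={B}  "bb"
  [4..5]={B}  "bb"
  [5..6]={B}  "bb"
  [6..7]={B}  "bb"
  [7..8]={X2}  "ba"  orig:{}
  [8..9]=∅  "ab"
  [0..2]={A}  "abb"
  [1..3]={X3}  "bbb"  orig:{}
  [2..4]={X3}  "bbb"  orig:{}
  [3..5]={X3}  "bbb"  orig:{}
  [4..6]={X3}  "bbb"  orig:{}
  [5..7]={X3}  "bbb"  orig:{}
  [6..8]={B}  "bba"
  [7..9]=∅  "bab"
  [0..3]={B}  "abbb"
  [1..4]={S}  "bbbb"
  [2..5]={S}  "bbbb"
  [3..6]={S}  "bbbb"
  [4..7]={S}  "bbbb"
  [5..8]=∅  "bbba"
  [6..9]={X3}  "bbab"  orig:{}
  [0..4]={X3}  "abbbb"  orig:{}
  [1..5]=∅  "bbbbb"
  [2..6]=∅  "bbbbb"
  [3..7]=∅  "bbbbb"
  [4..8]=∅  "bbbba"
  [5..9]={S}  "bbbab"
  [0..5]={S}  "abbbbb"
  [1..6]=∅  "bbbbbb"
  [2..7]=∅  "bbbbbb"
  [3..8]={B}  "bbbbba"
  [4..9]=∅  "bbbbab"
  [0..6]=∅  "abbbbbb"
  [1..7]=∅  "bbbbbbb"
  [2..8]=∅  "bbbbbba"
  [3..9]={X3}  "bbbbbab"  orig:{}
  [0..7]=∅  "abbbbbbb"
  [1..8]=∅  "bbbbbbba"
  [2..9]={S}  "bbbbbbab"
  [0..8]=∅  "abbbbbbba"
  [1..9]=∅  "bbbbbbbab"
  [0..9]={S}  "abbbbbbbab"

S ∈ T[0,9] ⇒ YES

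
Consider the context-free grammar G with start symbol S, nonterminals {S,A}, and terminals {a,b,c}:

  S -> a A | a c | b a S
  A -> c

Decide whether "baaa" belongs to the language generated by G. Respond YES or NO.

Convert to CNF:
  S -> T0 A | T0 T1 | T2 X3
  A -> c
  T0 -> a
  T1 -> c
  T2 -> b
  X3 -> T0 S

Fill CYK table bottom-up:
  [0..0]={T2}  "b"  orig:{}
  [1..1]={T0}  "a"  orig:{}
  [2..2]={T0}  "a"  orig:{}
  [3..3]={T0}  "a"  orig:{}
  [0..1]=∅  "ba"
  [1..2]=∅  "aa"
  [2..3]=∅  "aa"
  [0..2]=∅  "baa"
  [1..3]=∅  "aaa"
  [0..3]=∅  "baaa"

S ∉ T[0,3] ⇒ NO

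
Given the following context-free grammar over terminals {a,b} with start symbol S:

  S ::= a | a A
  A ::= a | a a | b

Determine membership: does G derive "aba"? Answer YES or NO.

CNF form of G:
  S -> T0 A | a
  A -> T0 T0 | a | b
  T0 -> a

CYK table (by increasing span):
  cell(0,0) a: {A,S,T0}  orig:{A,S}
  cell(1,1) b: {A}
  cell(2,2) a: {A,S,T0}  orig:{A,S}
  cell(0,1) ab: {S}
  cell(1,2) ba: ∅
  cell(0,2) aba: ∅

S ∉ T[0,2] ⇒ NO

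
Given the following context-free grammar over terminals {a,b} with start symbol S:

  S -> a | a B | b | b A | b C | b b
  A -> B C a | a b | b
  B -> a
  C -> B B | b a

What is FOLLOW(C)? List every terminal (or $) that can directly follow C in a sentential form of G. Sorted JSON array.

FIRST sets, iterate to fixpoint:
iter 1:
  A via A→a b: +{a}
  A via A→b: +{b}
  B via B→a: +{a}
  C via C→B B: +{a}
  C via C→b a: +{b}
  S via S→a: +{a}
  S via S→b: +{b}
  S: {a,b}  A: {a,b}  B: {a}  C: {a,b}
iter 2: done
  S: {a,b}  A: {a,b}  B: {a}  C: {a,b}

Compute FOLLOW by fixpoint:
initialize: $ ∈ FOLLOW(S)
round 1:
  A→B C a: FOLLOW(B) ⊇ FIRST(C) = {a,b}; new: +{a,b}
  A→B C a: FOLLOW(C) ⊇ FIRST(a) = {a}; new: +{a}
  S→a B: FOLLOW(B) ⊇ FOLLOW(S) ⊇ {$}; new: +{$}
  S→b A: FOLLOW(A) ⊇ FOLLOW(S) ⊇ {$}; new: +{$}
  S→b C: FOLLOW(C) ⊇ FOLLOW(S) ⊇ {$}; new: +{$}
  S: {$}  A: {$}  B: {$,a,b}  C: {$,a}
round 2: done
  S: {$}  A: {$}  B: {$,a,b}  C: {$,a}

FOLLOW(C) = ["$", "a"]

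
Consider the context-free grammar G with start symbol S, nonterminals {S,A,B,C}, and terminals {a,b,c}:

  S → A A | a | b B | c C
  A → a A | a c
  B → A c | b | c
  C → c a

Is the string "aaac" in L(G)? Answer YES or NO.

Convert to CNF:
  S -> A A | T1 C | T2 B | a
  A -> T0 A | T0 T1
  B -> A T1 | b | c
  C -> T1 T0
  T0 -> a
  T1 -> c
  T2 -> b

CYK table (by increasing span):
  T[0,0] 'a' = {S,T0}  orig:{S}
  T[1,1] 'a' = {S,T0}  orig:{S}
  T[2,2] 'a' = {S,T0}  orig:{S}
  T[3,3] 'c' = {B,T1}  orig:{B}
  T[0,1] 'aa' = ∅
  T[1,2] 'aa' = ∅
  T[2,3] 'ac' = {A}
  T[0,2] 'aaa' = ∅
  T[1,3] 'aac' = {A}
  T[0,3] 'aaac' = {A}

S ∉ T[0,3] ⇒ NO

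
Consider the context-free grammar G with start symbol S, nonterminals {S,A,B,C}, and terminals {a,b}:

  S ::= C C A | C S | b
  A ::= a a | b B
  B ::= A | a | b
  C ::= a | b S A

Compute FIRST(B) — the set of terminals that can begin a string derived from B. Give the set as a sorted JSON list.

Compute FIRST by fixpoint:
iter 1:
  A via A→a a: +{a}
  A via A→b B: +{b}
  B via B→A: +{a,b}
  C via C→a: +{a}
  C via C→b S A: +{b}
  S via S→C C A: +{a,b}
  S: {a,b}  A: {a,b}  B: {a,b}  C: {a,b}
iter 2: (stable)
  S: {a,b}  A: {a,b}  B: {a,b}  C: {a,b}

FIRST(B) = ["a", "b"]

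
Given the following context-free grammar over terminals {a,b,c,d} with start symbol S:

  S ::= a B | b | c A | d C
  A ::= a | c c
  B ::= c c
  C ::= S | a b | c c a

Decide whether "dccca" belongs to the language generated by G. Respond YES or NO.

Convert to CNF:
  S -> T0 A | T1 B | T3 C | b
  A -> T0 T0 | a
  B -> T0 T0
  C -> T0 A | T0 X4 | T1 B | T1 T2 | T3 C | b
  T0 -> c
  T1 -> a
  T2 -> b
  T3 -> d
  X4 -> T0 T1

CYK table (by increasing span):
  T[0,0] 'd' = {T3}  orig:{}
  T[1,1] 'c' = {T0}  orig:{}
  T[2,2] 'c' = {T0}  orig:{}
  T[3,3] 'c' = {T0}  orig:{}
  T[4,4] 'a' = {A,T1}  orig:{A}
  T[0,1] 'dc' = ∅
  T[1,2] 'cc' = {A,B}
  T[2,3] 'cc' = {A,B}
  T[3,4] 'ca' = {C,S,X4}  orig:{C,S}
  T[0,2] 'dcc' = ∅
  T[1,3] 'ccc' = {C,S}
  T[2,4] 'cca' = {C}
  T[0,3] 'dccc' = {C,S}
  T[1,4] 'ccca' = ∅
  T[0,4] 'dccca' = ∅

S ∉ T[0,4] ⇒ NO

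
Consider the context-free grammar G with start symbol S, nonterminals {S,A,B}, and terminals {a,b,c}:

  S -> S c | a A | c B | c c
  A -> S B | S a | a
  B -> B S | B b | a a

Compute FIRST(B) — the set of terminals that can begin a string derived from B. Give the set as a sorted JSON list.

Compute FIRST by fixpoint:
round 1:
  A via A→a: +{a}
  B via B→a a: +{a}
  S via S→a A: +{a}
  S via S→c B: +{c}
  FIRST[S]={a,c}  FIRST[A]={a}  FIRST[B]={a}
round 2:
  A via A→S B: +{c}
  FIRST[S]={a,c}  FIRST[A]={a,c}  FIRST[B]={a}
round 3: (stable)
  FIRST[S]={a,c}  FIRST[A]={a,c}  FIRST[B]={a}

FIRST(B) = ["a"]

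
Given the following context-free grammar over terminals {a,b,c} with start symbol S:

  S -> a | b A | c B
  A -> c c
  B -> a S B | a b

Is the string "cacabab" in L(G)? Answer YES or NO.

CNF form of G:
  S -> T0 B | T2 A | a
  A -> T0 T0
  B -> T1 T2 | T1 X3
  T0 -> c
  T1 -> a
  T2 -> b
  X3 -> S B

CYK table (by increasing span):
  [0..0]={T0}  "c"  orig:{}
  [1..1]={S,T1}  "a"  orig:{S}
  [2..2]={T0}  "c"  orig:{}
  [3..3]={S,T1}  "a"  orig:{S}
  [4..4]={T2}  "b"  orig:{}
  [5..5]={S,T1}  "a"  orig:{S}
  [6..6]={T2}  "b"  orig:{}
  [0..1]=∅  "ca"
  [1..2]=∅  "ac"
  [2..3]=∅  "ca"
  [3..4]={B}  "ab"
  [4..5]=∅  "ba"
  [5..6]={B}  "ab"
  [0..2]=∅  "cac"
  [1..3]=∅  "aca"
  [2..4]={S}  "cab"
  [3..5]=∅  "aba"
  [4..6]=∅  "bab"
  [0..3]=∅  "caca"
  [1..4]=∅  "acab"
  [2..5]=∅  "caba"
  [3..6]=∅  "abab"
  [0..4]=∅  "cacab"
  [1..5]=∅  "acaba"
  [2..6]={X3}  "cabab"  orig:{}
  [0..5]=∅  "cacaba"
  [1..6]={B}  "acabab"
  [0..6]={S}  "cacabab"

S ∈ T[0,6] ⇒ YES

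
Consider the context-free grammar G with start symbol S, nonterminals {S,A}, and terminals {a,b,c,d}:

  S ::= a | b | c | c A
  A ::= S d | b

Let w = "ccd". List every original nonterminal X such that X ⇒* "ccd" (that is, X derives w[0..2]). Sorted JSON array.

CNF form of G:
  S -> T1 A | a | b | c
  A -> S T0 | b
  T0 -> d
  T1 -> c

Fill CYK table bottom-up — only the sub-triangle for w[0..2]:
  cell(0,0) c: {S,T1}  orig:{S}
  cell(1,1) c: {S,T1}  orig:{S}
  cell(2,2) d: {T0}  orig:{}
  cell(0,1) cc: ∅
  cell(1,2) cd: {A}
  cell(0,2) ccd: {S}

Original NTs in T[0,2] deriving "ccd": ["S"]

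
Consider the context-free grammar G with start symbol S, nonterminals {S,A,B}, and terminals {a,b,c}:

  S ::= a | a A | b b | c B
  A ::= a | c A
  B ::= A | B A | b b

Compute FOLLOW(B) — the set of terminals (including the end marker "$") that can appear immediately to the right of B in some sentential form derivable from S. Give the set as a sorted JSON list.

FIRST sets, iterate to fixpoint:
iter 1:
  A via A→a: +{a}
  A via A→c A: +{c}
  B via B→A: +{a,c}
  B via B→b b: +{b}
  S via S→a: +{a}
  S via S→b b: +{b}
  S via S→c B: +{c}
  FIRST(S)={a,b,c}  FIRST(A)={a,c}  FIRST(B)={a,b,c}
iter 2: (no change)
  FIRST(S)={a,b,c}  FIRST(A)={a,c}  FIRST(B)={a,b,c}

FOLLOW sets:
initialize: $ ∈ FOLLOW(S)
round 1:
  B→B A: FOLLOW(B) ⊇ FIRST(A) = {a,c}; new: +{a,c}
  B→B A: FOLLOW(A) ⊇ FOLLOW(B) ⊇ {a,c}; new: +{a,c}
  S→a A: FOLLOW(A) ⊇ FOLLOW(S) ⊇ {$}; new: +{$}
  S→c B: FOLLOW(B) ⊇ FOLLOW(S) ⊇ {$}; new: +{$}
  FOLLOW(S)={$}  FOLLOW(A)={$,a,c}  FOLLOW(B)={$,a,c}
round 2: done
  FOLLOW(S)={$}  FOLLOW(A)={$,a,c}  FOLLOW(B)={$,a,c}

FOLLOW(B) = ["$", "a", "c"]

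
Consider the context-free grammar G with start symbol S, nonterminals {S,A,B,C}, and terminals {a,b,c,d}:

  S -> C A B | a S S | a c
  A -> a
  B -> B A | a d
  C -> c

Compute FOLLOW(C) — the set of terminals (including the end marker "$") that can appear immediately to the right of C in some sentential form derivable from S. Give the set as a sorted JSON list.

FIRST iteration:
round 1:
  A via A→a: +{a}
  B via B→a d: +{a}
  C via C→c: +{c}
  S via S→C A B: +{c}
  S via S→a S S: +{a}
  FIRST(S)={a,c}  FIRST(A)={a}  FIRST(B)={a}  FIRST(C)={c}
round 2: done
  FIRST(S)={a,c}  FIRST(A)={a}  FIRST(B)={a}  FIRST(C)={c}

Compute FOLLOW by fixpoint:
FOLLOW(S) := {$}
pass 1:
  B→B A: FOLLOW(B) ⊇ FIRST(A) = {a}; new: +{a}
  B→B A: FOLLOW(A) ⊇ FOLLOW(B) ⊇ {a}; new: +{a}
  S→C A B: FOLLOW(C) ⊇ FIRST(A) = {a}; new: +{a}
  S→C A B: FOLLOW(B) ⊇ FOLLOW(S) ⊇ {$}; new: +{$}
  S→a S S: FOLLOW(S) ⊇ FIRST(S) = {a,c}; new: +{a,c}
  FOLLOW(S)={$,a,c}  FOLLOW(A)={a}  FOLLOW(B)={$,a}  FOLLOW(C)={a}
pass 2:
  B→B A: FOLLOW(A) ⊇ FOLLOW(B) ⊇ {$,a}; new: +{$}
  S→C A B: FOLLOW(B) ⊇ FOLLOW(S) ⊇ {$,a,c}; new: +{c}
  FOLLOW(S)={$,a,c}  FOLLOW(A)={$,a}  FOLLOW(B)={$,a,c}  FOLLOW(C)={a}
pass 3:
  B→B A: FOLLOW(A) ⊇ FOLLOW(B) ⊇ {$,a,c}; new: +{c}
  FOLLOW(S)={$,a,c}  FOLLOW(A)={$,a,c}  FOLLOW(B)={$,a,c}  FOLLOW(C)={a}
pass 4: (no change)
  FOLLOW(S)={$,a,c}  FOLLOW(A)={$,a,c}  FOLLOW(B)={$,a,c}  FOLLOW(C)={a}

FOLLOW(C) = ["a"]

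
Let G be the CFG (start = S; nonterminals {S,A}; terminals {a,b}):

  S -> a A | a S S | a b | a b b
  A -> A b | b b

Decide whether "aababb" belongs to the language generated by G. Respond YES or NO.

CNF form of G:
  S -> T1 A | T1 T0 | T1 X2 | T1 X3
  A -> A T0 | T0 T0
  T0 -> b
  T1 -> a
  X2 -> S S
  X3 -> T0 T0

Fill CYK table bottom-up:
  [0..0]={T1}  "a"  orig:{}
  [1..1]={T1}  "a"  orig:{}
  [2..2]={T0}  "b"  orig:{}
  [3..3]={T1}  "a"  orig:{}
  [4..4]={T0}  "b"  orig:{}
  [5..5]={T0}  "b"  orig:{}
  [0..1]=∅  "aa"
  [1..2]={S}  "ab"
  [2..3]=∅  "ba"
  [3..4]={S}  "ab"
  [4..5]={A,X3}  "bb"  orig:{A}
  [0..2]=∅  "aab"
  [1..3]=∅  "aba"
  [2..4]=∅  "bab"
  [3..5]={S}  "abb"
  [0..3]=∅  "aaba"
  [1..4]={X2}  "abab"  orig:{}
  [2..5]=∅  "babb"
  [0..4]={S}  "aabab"
  [1..5]={X2}  "ababb"  orig:{}
  [0..5]={S}  "aababb"

S ∈ T[0,5] ⇒ YES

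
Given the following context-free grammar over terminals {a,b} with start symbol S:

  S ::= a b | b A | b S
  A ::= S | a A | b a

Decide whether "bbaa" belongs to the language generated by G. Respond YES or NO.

CNF form of G:
  S -> T0 T1 | T1 A | T1 S
  A -> T0 A | T0 T1 | T1 A | T1 S | T1 T0
  T0 -> a
  T1 -> b

CYK fill:
  cell(0,0) b: {T1}  orig:{}
  cell(1,1) b: {T1}  orig:{}
  cell(2,2) a: {T0}  orig:{}
  cell(3,3) a: {T0}  orig:{}
  cell(0,1) bb: ∅
  cell(1,2) ba: {A}
  cell(2,3) aa: ∅
  cell(0,2) bba: {A,S}
  cell(1,3) baa: ∅
  cell(0,3) bbaa: ∅

S ∉ T[0,3] ⇒ NO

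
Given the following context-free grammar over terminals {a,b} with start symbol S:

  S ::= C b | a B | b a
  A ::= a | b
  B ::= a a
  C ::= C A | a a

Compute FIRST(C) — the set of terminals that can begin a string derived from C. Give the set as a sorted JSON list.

FIRST sets, iterate to fixpoint:
pass 1:
  A via A→a: +{a}
  A via A→b: +{b}
  B via B→a a: +{a}
  C via C→a a: +{a}
  S via S→C b: +{a}
  S via S→b a: +{b}
  S: {a,b}  A: {a,b}  B: {a}  C: {a}
pass 2: (no change)
  S: {a,b}  A: {a,b}  B: {a}  C: {a}

FIRST(C) = ["a"]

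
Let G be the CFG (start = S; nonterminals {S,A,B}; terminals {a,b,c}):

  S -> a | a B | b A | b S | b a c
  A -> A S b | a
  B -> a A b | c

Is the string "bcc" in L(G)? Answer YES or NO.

CNF form of G:
  S -> T0 A | T0 S | T0 X5 | T1 B | a
  A -> A X3 | a
  B -> T1 X4 | c
  T0 -> b
  T1 -> a
  T2 -> c
  X3 -> S T0
  X4 -> A T0
  X5 -> T1 T2

Fill CYK table bottom-up:
  [0..0]={T0}  "b"  orig:{}
  [1..1]={B,T2}  "c"  orig:{B}
  [2..2]={B,T2}  "c"  orig:{B}
  [0..1]=∅  "bc"
  [1..2]=∅  "cc"
  [0..2]=∅  "bcc"

S ∉ T[0,2] ⇒ NO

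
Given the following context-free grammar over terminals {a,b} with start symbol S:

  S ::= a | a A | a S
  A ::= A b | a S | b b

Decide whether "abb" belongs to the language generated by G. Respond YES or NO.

Convert to CNF:
  S -> T1 A | T1 S | a
  A -> A T0 | T0 T0 | T1 S
  T0 -> b
  T1 -> a

CYK fill:
  T[0,0] 'a' = {S,T1}  orig:{S}
  T[1,1] 'b' = {T0}  orig:{}
  T[2,2] 'b' = {T0}  orig:{}
  T[0,1] 'ab' = ∅
  T[1,2] 'bb' = {A}
  T[0,2] 'abb' = {S}

S ∈ T[0,2] ⇒ YES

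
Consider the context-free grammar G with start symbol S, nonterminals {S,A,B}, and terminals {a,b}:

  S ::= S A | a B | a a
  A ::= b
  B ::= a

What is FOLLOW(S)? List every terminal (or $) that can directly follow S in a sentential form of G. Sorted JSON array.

Compute FIRST by fixpoint:
iter 1:
  A via A→b: +{b}
  B via B→a: +{a}
  S via S→a B: +{a}
  FIRST[S]={a}  FIRST[A]={b}  FIRST[B]={a}
iter 2: done
  FIRST[S]={a}  FIRST[A]={b}  FIRST[B]={a}

FOLLOW iteration:
FOLLOW(S) := {$}
iter 1:
  S→S A: FOLLOW(S) ⊇ FIRST(A) = {b}; new: +{b}
  S→S A: FOLLOW(A) ⊇ FOLLOW(S) ⊇ {$,b}; new: +{$,b}
  S→a B: FOLLOW(B) ⊇ FOLLOW(S) ⊇ {$,b}; new: +{$,b}
  FOLLOW[S]={$,b}  FOLLOW[A]={$,b}  FOLLOW[B]={$,b}
iter 2: (stable)
  FOLLOW[S]={$,b}  FOLLOW[A]={$,b}  FOLLOW[B]={$,b}

FOLLOW(S) = ["$", "b"]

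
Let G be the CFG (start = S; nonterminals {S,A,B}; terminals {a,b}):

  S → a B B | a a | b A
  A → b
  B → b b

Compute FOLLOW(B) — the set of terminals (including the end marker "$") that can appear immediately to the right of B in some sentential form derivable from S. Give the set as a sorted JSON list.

FIRST iteration:
[1]
  A via A→b: +{b}
  B via B→b b: +{b}
  S via S→a B B: +{a}
  S via S→b A: +{b}
  S: {a,b}  A: {b}  B: {b}
[2] done
  S: {a,b}  A: {b}  B: {b}

FOLLOW sets:
seed FOLLOW(S) with $
round 1:
  S→a B B: FOLLOW(B) ⊇ FIRST(B) = {b}; new: +{b}
  S→a B B: FOLLOW(B) ⊇ FOLLOW(S) ⊇ {$}; new: +{$}
  S→b A: FOLLOW(A) ⊇ FOLLOW(S) ⊇ {$}; new: +{$}
  S: {$}  A: {$}  B: {$,b}
round 2: (no change)
  S: {$}  A: {$}  B: {$,b}

FOLLOW(B) = ["$", "b"]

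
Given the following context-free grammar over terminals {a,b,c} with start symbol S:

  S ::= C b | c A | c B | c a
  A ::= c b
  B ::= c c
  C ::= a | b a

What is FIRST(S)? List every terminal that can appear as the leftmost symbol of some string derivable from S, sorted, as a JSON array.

FIRST iteration:
round 1:
  A via A→c b: +{c}
  B via B→c c: +{c}
  C via C→a: +{a}
  C via C→b a: +{b}
  S via S→C b: +{a,b}
  S via S→c A: +{c}
  FIRST(S)={a,b,c}  FIRST(A)={c}  FIRST(B)={c}  FIRST(C)={a,b}
round 2: done
  FIRST(S)={a,b,c}  FIRST(A)={c}  FIRST(B)={c}  FIRST(C)={a,b}

FIRST(S) = ["a", "b", "c"]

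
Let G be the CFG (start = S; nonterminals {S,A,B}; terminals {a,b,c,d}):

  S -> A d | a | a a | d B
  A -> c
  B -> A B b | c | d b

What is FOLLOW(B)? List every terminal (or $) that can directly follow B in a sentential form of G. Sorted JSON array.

FIRST iteration:
pass 1:
  A via A→c: +{c}
  B via B→A B b: +{c}
  B via B→d b: +{d}
  S via S→A d: +{c}
  S via S→a: +{a}
  S via S→d B: +{d}
  S: {a,c,d}  A: {c}  B: {c,d}
pass 2: (stable)
  S: {a,c,d}  A: {c}  B: {c,d}

Compute FOLLOW by fixpoint:
FOLLOW(S) := {$}
pass 1:
  B→A B b: FOLLOW(A) ⊇ FIRST(B) = {c,d}; new: +{c,d}
  B→A B b: FOLLOW(B) ⊇ FIRST(b) = {b}; new: +{b}
  S→d B: FOLLOW(B) ⊇ FOLLOW(S) ⊇ {$}; new: +{$}
  S: {$}  A: {c,d}  B: {$,b}
pass 2: (no change)
  S: {$}  A: {c,d}  B: {$,b}

FOLLOW(B) = ["$", "b"]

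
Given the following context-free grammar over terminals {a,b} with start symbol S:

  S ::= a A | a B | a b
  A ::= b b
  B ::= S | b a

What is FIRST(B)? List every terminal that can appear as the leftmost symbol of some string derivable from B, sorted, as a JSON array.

FIRST iteration:
[1]
  A via A→b b: +{b}
  B via B→b a: +{b}
  S via S→a A: +{a}
  FIRST(S)={a}  FIRST(A)={b}  FIRST(B)={b}
[2]
  B via B→S: +{a}
  FIRST(S)={a}  FIRST(A)={b}  FIRST(B)={a,b}
[3] (no change)
  FIRST(S)={a}  FIRST(A)={b}  FIRST(B)={a,b}

FIRST(B) = ["a", "b"]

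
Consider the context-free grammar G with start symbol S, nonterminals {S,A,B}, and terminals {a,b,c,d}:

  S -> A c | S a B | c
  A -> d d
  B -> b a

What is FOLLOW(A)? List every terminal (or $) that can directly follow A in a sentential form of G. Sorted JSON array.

Compute FIRST by fixpoint:
pass 1:
  A via A→d d: +{d}
  B via B→b a: +{b}
  S via S→A c: +{d}
  S via S→c: +{c}
  FIRST[S]={c,d}  FIRST[A]={d}  FIRST[B]={b}
pass 2: (stable)
  FIRST[S]={c,d}  FIRST[A]={d}  FIRST[B]={b}

Compute FOLLOW by fixpoint:
initialize: $ ∈ FOLLOW(S)
iter 1:
  S→A c: FOLLOW(A) ⊇ FIRST(c) = {c}; new: +{c}
  S→S a B: FOLLOW(S) ⊇ FIRST(a) = {a}; new: +{a}
  S→S a B: FOLLOW(B) ⊇ FOLLOW(S) ⊇ {$,a}; new: +{$,a}
  FOLLOW(S)={$,a}  FOLLOW(A)={c}  FOLLOW(B)={$,a}
iter 2: (stable)
  FOLLOW(S)={$,a}  FOLLOW(A)={c}  FOLLOW(B)={$,a}

FOLLOW(A) = ["c"]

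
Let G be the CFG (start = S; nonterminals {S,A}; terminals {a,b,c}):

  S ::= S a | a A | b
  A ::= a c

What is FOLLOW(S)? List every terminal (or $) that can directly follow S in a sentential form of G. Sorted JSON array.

FIRST sets, iterate to fixpoint:
round 1:
  A via A→a c: +{a}
  S via S→a A: +{a}
  S via S→b: +{b}
  FIRST(S)={a,b}  FIRST(A)={a}
round 2: done
  FIRST(S)={a,b}  FIRST(A)={a}

FOLLOW sets:
FOLLOW(S) := {$}
iter 1:
  S→S a: FOLLOW(S) ⊇ FIRST(a) = {a}; new: +{a}
  S→a A: FOLLOW(A) ⊇ FOLLOW(S) ⊇ {$,a}; new: +{$,a}
  FOLLOW[S]={$,a}  FOLLOW[A]={$,a}
iter 2: done
  FOLLOW[S]={$,a}  FOLLOW[A]={$,a}

FOLLOW(S) = ["$", "a"]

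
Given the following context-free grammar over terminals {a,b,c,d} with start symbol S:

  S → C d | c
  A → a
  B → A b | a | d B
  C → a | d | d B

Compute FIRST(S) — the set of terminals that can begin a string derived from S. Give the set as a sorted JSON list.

Compute FIRST by fixpoint:
round 1:
  A via A→a: +{a}
  B via B→A b: +{a}
  B via B→d B: +{d}
  C via C→a: +{a}
  C via C→d: +{d}
  S via S→C d: +{a,d}
  S via S→c: +{c}
  FIRST(S)={a,c,d}  FIRST(A)={a}  FIRST(B)={a,d}  FIRST(C)={a,d}
round 2: (no change)
  FIRST(S)={a,c,d}  FIRST(A)={a}  FIRST(B)={a,d}  FIRST(C)={a,d}

FIRST(S) = ["a", "c", "d"]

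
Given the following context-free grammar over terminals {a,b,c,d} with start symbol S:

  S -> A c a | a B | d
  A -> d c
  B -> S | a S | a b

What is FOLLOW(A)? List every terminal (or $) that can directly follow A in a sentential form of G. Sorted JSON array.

FIRST iteration:
iter 1:
  A via A→d c: +{d}
  B via B→a S: +{a}
  S via S→A c a: +{d}
  S via S→a B: +{a}
  FIRST[S]={a,d}  FIRST[A]={d}  FIRST[B]={a}
iter 2:
  B via B→S: +{d}
  FIRST[S]={a,d}  FIRST[A]={d}  FIRST[B]={a,d}
iter 3: (no change)
  FIRST[S]={a,d}  FIRST[A]={d}  FIRST[B]={a,d}

FOLLOW iteration:
seed FOLLOW(S) with $
pass 1:
  S→A c a: FOLLOW(A) ⊇ FIRST(c) = {c}; new: +{c}
  S→a B: FOLLOW(B) ⊇ FOLLOW(S) ⊇ {$}; new: +{$}
  FOLLOW[S]={$}  FOLLOW[A]={c}  FOLLOW[B]={$}
pass 2: — fixpoint
  FOLLOW[S]={$}  FOLLOW[A]={c}  FOLLOW[B]={$}

FOLLOW(A) = ["c"]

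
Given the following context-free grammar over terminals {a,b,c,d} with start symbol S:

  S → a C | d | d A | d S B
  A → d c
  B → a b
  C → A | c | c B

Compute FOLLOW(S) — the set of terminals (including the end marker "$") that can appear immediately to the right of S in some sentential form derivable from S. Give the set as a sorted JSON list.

FIRST iteration:
pass 1:
  A via A→d c: +{d}
  B via B→a b: +{a}
  C via C→A: +{d}
  C via C→c: +{c}
  S via S→a C: +{a}
  S via S→d: +{d}
  FIRST(S)={a,d}  FIRST(A)={d}  FIRST(B)={a}  FIRST(C)={c,d}
pass 2: — fixpoint
  FIRST(S)={a,d}  FIRST(A)={d}  FIRST(B)={a}  FIRST(C)={c,d}

FOLLOW sets:
seed FOLLOW(S) with $
[1]
  S→a C: FOLLOW(C) ⊇ FOLLOW(S) ⊇ {$}; new: +{$}
  S→d A: FOLLOW(A) ⊇ FOLLOW(S) ⊇ {$}; new: +{$}
  S→d S B: FOLLOW(S) ⊇ FIRST(B) = {a}; new: +{a}
  S→d S B: FOLLOW(B) ⊇ FOLLOW(S) ⊇ {$,a}; new: +{$,a}
  FOLLOW[S]={$,a}  FOLLOW[A]={$}  FOLLOW[B]={$,a}  FOLLOW[C]={$}
[2]
  S→a C: FOLLOW(C) ⊇ FOLLOW(S) ⊇ {$,a}; new: +{a}
  S→d A: FOLLOW(A) ⊇ FOLLOW(S) ⊇ {$,a}; new: +{a}
  FOLLOW[S]={$,a}  FOLLOW[A]={$,a}  FOLLOW[B]={$,a}  FOLLOW[C]={$,a}
[3] (stable)
  FOLLOW[S]={$,a}  FOLLOW[A]={$,a}  FOLLOW[B]={$,a}  FOLLOW[C]={$,a}

FOLLOW(S) = ["$", "a"]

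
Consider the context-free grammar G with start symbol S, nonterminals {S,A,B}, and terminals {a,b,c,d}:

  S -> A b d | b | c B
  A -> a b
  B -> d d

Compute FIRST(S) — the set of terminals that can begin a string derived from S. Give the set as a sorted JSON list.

FIRST iteration:
iter 1:
  A via A→a b: +{a}
  B via B→d d: +{d}
  S via S→A b d: +{a}
  S via S→b: +{b}
  S via S→c B: +{c}
  S: {a,b,c}  A: {a}  B: {d}
iter 2: — fixpoint
  S: {a,b,c}  A: {a}  B: {d}

FIRST(S) = ["a", "b", "c"]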